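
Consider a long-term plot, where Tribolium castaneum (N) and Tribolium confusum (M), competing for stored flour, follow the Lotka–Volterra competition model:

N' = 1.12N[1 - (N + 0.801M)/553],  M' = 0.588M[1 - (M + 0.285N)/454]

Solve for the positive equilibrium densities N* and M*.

N* ≈ 245, M* ≈ 384

Setting both brackets to zero gives the nullclines N + 0.801M = 553 and 0.285N + M = 454.
Substituting M = 454 - 0.285N into the first: N(1 - 0.801·0.285) = 553 - 0.801·454.
So N* = 189/0.772 = 245, and then M* = 454 - 0.285·245 = 384.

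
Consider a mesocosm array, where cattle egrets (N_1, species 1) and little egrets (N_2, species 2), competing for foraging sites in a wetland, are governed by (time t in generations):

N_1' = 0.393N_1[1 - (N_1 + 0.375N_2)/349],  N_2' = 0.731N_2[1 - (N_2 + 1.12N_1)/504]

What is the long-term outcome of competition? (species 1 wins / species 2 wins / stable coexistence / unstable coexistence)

stable coexistence

Compare the nullcline intercepts: K1/α12 = 349/0.375 = 931 > K2 = 504; K2/α21 = 504/1.12 = 450 > K1 = 349.
Since both inequalities hold, each species can invade when rare, so the interior equilibrium is stable.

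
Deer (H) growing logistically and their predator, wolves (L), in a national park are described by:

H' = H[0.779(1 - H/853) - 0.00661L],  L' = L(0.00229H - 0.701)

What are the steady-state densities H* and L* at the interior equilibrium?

From dL/dt = 0 with L > 0: 0.00229H* = 0.701, so H* = 306.
Substitute into dH/dt = 0: 0.779(1 - 306/853) = 0.00661L*.
The bracket is 0.641, giving L* = 0.499/0.00661 = 75.6.

H* ≈ 306, L* ≈ 75.6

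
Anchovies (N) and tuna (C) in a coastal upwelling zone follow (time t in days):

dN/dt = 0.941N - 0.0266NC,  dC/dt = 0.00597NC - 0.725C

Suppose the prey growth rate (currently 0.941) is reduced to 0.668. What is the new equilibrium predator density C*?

C* ≈ 25.1

At the interior fixed point, setting dN/dt = 0 with N > 0 fixes C* = (prey growth rate)/(NC coefficient) — independent of the other coefficients.
With the change, C* = 0.668/0.0266 = 25.1; it falls from 35.4.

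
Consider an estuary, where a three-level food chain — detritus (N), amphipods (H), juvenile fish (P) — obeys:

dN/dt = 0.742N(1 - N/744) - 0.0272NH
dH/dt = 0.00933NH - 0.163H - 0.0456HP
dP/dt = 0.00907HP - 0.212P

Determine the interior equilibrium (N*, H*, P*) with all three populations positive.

N* ≈ 107, H* ≈ 23.4, P* ≈ 18.2

From dP/dt = 0: 0.00907H* = 0.212, so H* = 23.4.
From dN/dt = 0: 0.742(1 - N*/744) = 0.0272·23.4, giving N* = 744·(1 - 0.857) = 107.
From dH/dt = 0: 0.00933·107 - 0.163 = 0.0456P*, so P* = 0.831/0.0456 = 18.2.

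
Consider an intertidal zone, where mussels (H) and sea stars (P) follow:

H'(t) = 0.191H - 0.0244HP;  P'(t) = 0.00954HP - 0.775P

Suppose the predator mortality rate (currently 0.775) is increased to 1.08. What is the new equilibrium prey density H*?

H* ≈ 113

At the interior fixed point, setting dP/dt = 0 with P > 0 fixes H* = (predator death rate)/(HP coefficient) — independent of the other coefficients.
With the change, H* = 1.08/0.00954 = 113; it rises from 81.2.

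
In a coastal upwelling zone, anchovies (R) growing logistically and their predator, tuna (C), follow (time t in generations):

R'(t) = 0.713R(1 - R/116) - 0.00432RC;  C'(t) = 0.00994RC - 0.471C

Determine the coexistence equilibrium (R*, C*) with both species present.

R* ≈ 47.4, C* ≈ 97.6

From dC/dt = 0 with C > 0: 0.00994R* = 0.471, so R* = 47.4.
Substitute into dR/dt = 0: 0.713(1 - 47.4/116) = 0.00432C*.
The bracket is 0.592, giving C* = 0.422/0.00432 = 97.6.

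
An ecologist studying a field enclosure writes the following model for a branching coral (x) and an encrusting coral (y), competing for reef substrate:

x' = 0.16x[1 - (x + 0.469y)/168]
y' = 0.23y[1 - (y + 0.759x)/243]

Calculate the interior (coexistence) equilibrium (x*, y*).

Setting both brackets to zero gives the nullclines x + 0.469y = 168 and 0.759x + y = 243.
Substituting y = 243 - 0.759x into the first: x(1 - 0.469·0.759) = 168 - 0.469·243.
So x* = 54/0.644 = 83.9, and then y* = 243 - 0.759·83.9 = 179.

x* ≈ 83.9, y* ≈ 179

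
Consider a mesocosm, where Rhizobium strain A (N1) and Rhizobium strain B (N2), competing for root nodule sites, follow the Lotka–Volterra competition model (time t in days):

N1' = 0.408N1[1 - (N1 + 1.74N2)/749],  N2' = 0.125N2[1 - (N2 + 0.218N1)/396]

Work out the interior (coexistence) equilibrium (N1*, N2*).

N1* ≈ 96.6, N2* ≈ 375

Setting both brackets to zero gives the nullclines N1 + 1.74N2 = 749 and 0.218N1 + N2 = 396.
Substituting N2 = 396 - 0.218N1 into the first: N1(1 - 1.74·0.218) = 749 - 1.74·396.
So N1* = 60/0.621 = 96.6, and then N2* = 396 - 0.218·96.6 = 375.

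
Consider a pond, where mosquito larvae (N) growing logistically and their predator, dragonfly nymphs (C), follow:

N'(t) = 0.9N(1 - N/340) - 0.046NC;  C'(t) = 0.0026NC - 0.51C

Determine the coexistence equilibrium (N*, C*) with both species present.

From dC/dt = 0 with C > 0: 0.0026N* = 0.51, so N* = 196.
Substitute into dN/dt = 0: 0.9(1 - 196/340) = 0.046C*.
The bracket is 0.423, giving C* = 0.381/0.046 = 8.28.

N* ≈ 196, C* ≈ 8.28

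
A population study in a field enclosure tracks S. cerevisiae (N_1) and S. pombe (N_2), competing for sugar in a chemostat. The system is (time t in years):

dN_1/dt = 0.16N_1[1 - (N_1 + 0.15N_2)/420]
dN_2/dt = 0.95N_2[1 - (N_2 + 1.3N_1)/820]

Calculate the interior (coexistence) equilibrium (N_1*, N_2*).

N_1* ≈ 369, N_2* ≈ 340

Setting both brackets to zero gives the nullclines N_1 + 0.15N_2 = 420 and 1.3N_1 + N_2 = 820.
Substituting N_2 = 820 - 1.3N_1 into the first: N_1(1 - 0.15·1.3) = 420 - 0.15·820.
So N_1* = 297/0.805 = 369, and then N_2* = 820 - 1.3·369 = 340.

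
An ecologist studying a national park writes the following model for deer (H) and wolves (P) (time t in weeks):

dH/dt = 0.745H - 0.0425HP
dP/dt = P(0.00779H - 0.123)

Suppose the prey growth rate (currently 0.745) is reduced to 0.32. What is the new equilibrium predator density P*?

At the interior fixed point, setting dH/dt = 0 with H > 0 fixes P* = (prey growth rate)/(HP coefficient) — independent of the other coefficients.
With the change, P* = 0.32/0.0425 = 7.53; it falls from 17.5.

P* ≈ 7.53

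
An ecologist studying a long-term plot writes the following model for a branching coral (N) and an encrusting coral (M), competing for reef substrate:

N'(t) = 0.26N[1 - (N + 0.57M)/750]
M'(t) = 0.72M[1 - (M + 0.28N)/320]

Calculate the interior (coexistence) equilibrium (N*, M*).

Setting both brackets to zero gives the nullclines N + 0.57M = 750 and 0.28N + M = 320.
Substituting M = 320 - 0.28N into the first: N(1 - 0.57·0.28) = 750 - 0.57·320.
So N* = 568/0.84 = 675, and then M* = 320 - 0.28·675 = 131.

N* ≈ 675, M* ≈ 131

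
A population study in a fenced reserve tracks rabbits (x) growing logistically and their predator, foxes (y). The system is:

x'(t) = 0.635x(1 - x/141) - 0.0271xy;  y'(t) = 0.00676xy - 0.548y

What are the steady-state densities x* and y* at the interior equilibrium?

x* ≈ 81.1, y* ≈ 9.96

From dy/dt = 0 with y > 0: 0.00676x* = 0.548, so x* = 81.1.
Substitute into dx/dt = 0: 0.635(1 - 81.1/141) = 0.0271y*.
The bracket is 0.425, giving y* = 0.27/0.0271 = 9.96.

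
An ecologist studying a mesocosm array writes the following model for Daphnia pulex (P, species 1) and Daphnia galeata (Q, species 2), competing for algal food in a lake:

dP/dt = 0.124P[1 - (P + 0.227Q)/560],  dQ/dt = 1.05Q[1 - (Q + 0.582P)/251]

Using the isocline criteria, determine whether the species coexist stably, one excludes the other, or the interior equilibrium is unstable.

Compare the nullcline intercepts: K1/α12 = 560/0.227 = 2470 > K2 = 251; K2/α21 = 251/0.582 = 431 < K1 = 560.
Since the inequalities point opposite ways, species 1 can invade but species 2 cannot.

species 1 excludes species 2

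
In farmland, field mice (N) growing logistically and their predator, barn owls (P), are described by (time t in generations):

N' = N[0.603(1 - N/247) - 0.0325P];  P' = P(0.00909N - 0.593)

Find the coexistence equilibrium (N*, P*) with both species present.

N* ≈ 65.2, P* ≈ 13.7

From dP/dt = 0 with P > 0: 0.00909N* = 0.593, so N* = 65.2.
Substitute into dN/dt = 0: 0.603(1 - 65.2/247) = 0.0325P*.
The bracket is 0.736, giving P* = 0.444/0.0325 = 13.7.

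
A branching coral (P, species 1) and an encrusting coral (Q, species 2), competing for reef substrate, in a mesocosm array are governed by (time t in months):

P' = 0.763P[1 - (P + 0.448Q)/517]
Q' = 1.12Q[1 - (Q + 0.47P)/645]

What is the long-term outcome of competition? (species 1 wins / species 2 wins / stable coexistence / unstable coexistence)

stable coexistence

Compare the nullcline intercepts: K1/α12 = 517/0.448 = 1150 > K2 = 645; K2/α21 = 645/0.47 = 1370 > K1 = 517.
Since both inequalities hold, each species can invade when rare, so the interior equilibrium is stable.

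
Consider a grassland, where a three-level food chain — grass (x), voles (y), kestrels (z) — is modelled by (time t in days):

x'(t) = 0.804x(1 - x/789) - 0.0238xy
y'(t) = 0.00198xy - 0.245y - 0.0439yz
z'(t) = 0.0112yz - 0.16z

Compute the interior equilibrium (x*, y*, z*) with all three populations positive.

From dz/dt = 0: 0.0112y* = 0.16, so y* = 14.3.
From dx/dt = 0: 0.804(1 - x*/789) = 0.0238·14.3, giving x* = 789·(1 - 0.423) = 455.
From dy/dt = 0: 0.00198·455 - 0.245 = 0.0439z*, so z* = 0.657/0.0439 = 15.

x* ≈ 455, y* ≈ 14.3, z* ≈ 15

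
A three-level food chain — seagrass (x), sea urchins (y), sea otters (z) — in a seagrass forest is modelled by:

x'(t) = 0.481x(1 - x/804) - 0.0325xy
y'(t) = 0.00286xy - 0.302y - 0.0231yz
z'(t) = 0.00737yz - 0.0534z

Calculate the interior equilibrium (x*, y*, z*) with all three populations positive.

x* ≈ 410, y* ≈ 7.25, z* ≈ 37.7

From dz/dt = 0: 0.00737y* = 0.0534, so y* = 7.25.
From dx/dt = 0: 0.481(1 - x*/804) = 0.0325·7.25, giving x* = 804·(1 - 0.49) = 410.
From dy/dt = 0: 0.00286·410 - 0.302 = 0.0231z*, so z* = 0.872/0.0231 = 37.7.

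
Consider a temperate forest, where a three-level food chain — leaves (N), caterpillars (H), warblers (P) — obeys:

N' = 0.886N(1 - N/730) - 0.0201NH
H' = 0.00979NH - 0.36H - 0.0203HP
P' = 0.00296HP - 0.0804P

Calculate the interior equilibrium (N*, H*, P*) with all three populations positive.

N* ≈ 280, H* ≈ 27.2, P* ≈ 117

From dP/dt = 0: 0.00296H* = 0.0804, so H* = 27.2.
From dN/dt = 0: 0.886(1 - N*/730) = 0.0201·27.2, giving N* = 730·(1 - 0.616) = 280.
From dH/dt = 0: 0.00979·280 - 0.36 = 0.0203P*, so P* = 2.38/0.0203 = 117.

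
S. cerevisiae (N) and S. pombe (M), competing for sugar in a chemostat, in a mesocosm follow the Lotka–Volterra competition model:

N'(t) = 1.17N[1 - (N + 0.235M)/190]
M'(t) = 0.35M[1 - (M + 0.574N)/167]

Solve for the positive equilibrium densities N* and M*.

N* ≈ 174, M* ≈ 67

Setting both brackets to zero gives the nullclines N + 0.235M = 190 and 0.574N + M = 167.
Substituting M = 167 - 0.574N into the first: N(1 - 0.235·0.574) = 190 - 0.235·167.
So N* = 151/0.865 = 174, and then M* = 167 - 0.574·174 = 67.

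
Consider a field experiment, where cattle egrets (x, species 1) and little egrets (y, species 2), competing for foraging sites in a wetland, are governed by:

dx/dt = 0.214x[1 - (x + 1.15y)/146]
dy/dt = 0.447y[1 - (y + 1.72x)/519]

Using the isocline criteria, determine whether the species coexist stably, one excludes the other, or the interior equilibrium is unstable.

Compare the nullcline intercepts: K1/α12 = 146/1.15 = 127 < K2 = 519; K2/α21 = 519/1.72 = 302 > K1 = 146.
Since the inequalities point opposite ways, species 2 can invade but species 1 cannot.

species 2 excludes species 1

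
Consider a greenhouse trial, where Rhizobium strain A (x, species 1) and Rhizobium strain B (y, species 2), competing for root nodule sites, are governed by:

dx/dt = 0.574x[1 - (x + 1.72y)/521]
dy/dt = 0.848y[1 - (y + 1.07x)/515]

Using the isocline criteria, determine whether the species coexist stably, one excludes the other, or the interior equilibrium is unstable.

Compare the nullcline intercepts: K1/α12 = 521/1.72 = 303 < K2 = 515; K2/α21 = 515/1.07 = 481 < K1 = 521.
Since both are reversed, neither can invade when rare; the interior point is a saddle.

unstable coexistence (outcome depends on initial conditions)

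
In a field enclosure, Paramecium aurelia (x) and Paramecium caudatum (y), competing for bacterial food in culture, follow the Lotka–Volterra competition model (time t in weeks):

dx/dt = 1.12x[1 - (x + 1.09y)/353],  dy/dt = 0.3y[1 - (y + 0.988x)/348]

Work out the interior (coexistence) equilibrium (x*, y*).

x* ≈ 342, y* ≈ 9.93

Setting both brackets to zero gives the nullclines x + 1.09y = 353 and 0.988x + y = 348.
Substituting y = 348 - 0.988x into the first: x(1 - 1.09·0.988) = 353 - 1.09·348.
So x* = -26.3/-0.0769 = 342, and then y* = 348 - 0.988·342 = 9.93.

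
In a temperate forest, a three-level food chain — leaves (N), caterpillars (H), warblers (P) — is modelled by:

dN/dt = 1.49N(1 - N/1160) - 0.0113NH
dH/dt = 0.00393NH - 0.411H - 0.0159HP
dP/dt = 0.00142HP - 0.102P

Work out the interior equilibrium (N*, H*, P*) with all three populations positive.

N* ≈ 528, H* ≈ 71.8, P* ≈ 105

From dP/dt = 0: 0.00142H* = 0.102, so H* = 71.8.
From dN/dt = 0: 1.49(1 - N*/1160) = 0.0113·71.8, giving N* = 1160·(1 - 0.545) = 528.
From dH/dt = 0: 0.00393·528 - 0.411 = 0.0159P*, so P* = 1.66/0.0159 = 105.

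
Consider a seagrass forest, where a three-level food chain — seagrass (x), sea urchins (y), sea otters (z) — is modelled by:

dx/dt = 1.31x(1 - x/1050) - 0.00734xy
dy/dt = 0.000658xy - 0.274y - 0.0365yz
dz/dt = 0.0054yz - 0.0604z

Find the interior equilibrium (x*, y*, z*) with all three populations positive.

From dz/dt = 0: 0.0054y* = 0.0604, so y* = 11.2.
From dx/dt = 0: 1.31(1 - x*/1050) = 0.00734·11.2, giving x* = 1050·(1 - 0.0627) = 984.
From dy/dt = 0: 0.000658·984 - 0.274 = 0.0365z*, so z* = 0.374/0.0365 = 10.2.

x* ≈ 984, y* ≈ 11.2, z* ≈ 10.2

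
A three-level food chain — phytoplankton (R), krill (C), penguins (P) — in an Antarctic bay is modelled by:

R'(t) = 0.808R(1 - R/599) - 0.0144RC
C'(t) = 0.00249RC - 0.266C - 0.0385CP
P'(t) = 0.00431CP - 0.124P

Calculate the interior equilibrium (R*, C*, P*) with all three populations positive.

R* ≈ 292, C* ≈ 28.8, P* ≈ 12

From dP/dt = 0: 0.00431C* = 0.124, so C* = 28.8.
From dR/dt = 0: 0.808(1 - R*/599) = 0.0144·28.8, giving R* = 599·(1 - 0.513) = 292.
From dC/dt = 0: 0.00249·292 - 0.266 = 0.0385P*, so P* = 0.461/0.0385 = 12.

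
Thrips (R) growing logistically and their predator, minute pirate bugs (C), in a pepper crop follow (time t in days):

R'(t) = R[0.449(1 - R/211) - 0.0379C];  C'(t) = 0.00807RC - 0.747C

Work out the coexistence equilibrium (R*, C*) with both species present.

From dC/dt = 0 with C > 0: 0.00807R* = 0.747, so R* = 92.6.
Substitute into dR/dt = 0: 0.449(1 - 92.6/211) = 0.0379C*.
The bracket is 0.561, giving C* = 0.252/0.0379 = 6.65.

R* ≈ 92.6, C* ≈ 6.65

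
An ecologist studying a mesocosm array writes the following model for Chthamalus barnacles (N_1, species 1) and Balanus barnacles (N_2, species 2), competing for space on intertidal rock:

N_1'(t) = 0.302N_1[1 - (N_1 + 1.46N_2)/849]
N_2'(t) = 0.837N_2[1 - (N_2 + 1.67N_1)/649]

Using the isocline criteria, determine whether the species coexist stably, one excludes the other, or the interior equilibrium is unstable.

unstable coexistence (outcome depends on initial conditions)

Compare the nullcline intercepts: K1/α12 = 849/1.46 = 582 < K2 = 649; K2/α21 = 649/1.67 = 389 < K1 = 849.
Since both are reversed, neither can invade when rare; the interior point is a saddle.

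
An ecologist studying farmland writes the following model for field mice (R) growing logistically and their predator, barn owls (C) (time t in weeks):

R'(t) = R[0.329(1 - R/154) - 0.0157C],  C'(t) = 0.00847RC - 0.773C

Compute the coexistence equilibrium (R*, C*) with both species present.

R* ≈ 91.3, C* ≈ 8.54

From dC/dt = 0 with C > 0: 0.00847R* = 0.773, so R* = 91.3.
Substitute into dR/dt = 0: 0.329(1 - 91.3/154) = 0.0157C*.
The bracket is 0.407, giving C* = 0.134/0.0157 = 8.54.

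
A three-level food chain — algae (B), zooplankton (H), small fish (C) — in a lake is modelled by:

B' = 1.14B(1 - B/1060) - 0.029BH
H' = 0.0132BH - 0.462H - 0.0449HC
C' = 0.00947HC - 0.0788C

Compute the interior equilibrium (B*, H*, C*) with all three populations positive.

B* ≈ 836, H* ≈ 8.32, C* ≈ 235

From dC/dt = 0: 0.00947H* = 0.0788, so H* = 8.32.
From dB/dt = 0: 1.14(1 - B*/1060) = 0.029·8.32, giving B* = 1060·(1 - 0.212) = 836.
From dH/dt = 0: 0.0132·836 - 0.462 = 0.0449C*, so C* = 10.6/0.0449 = 235.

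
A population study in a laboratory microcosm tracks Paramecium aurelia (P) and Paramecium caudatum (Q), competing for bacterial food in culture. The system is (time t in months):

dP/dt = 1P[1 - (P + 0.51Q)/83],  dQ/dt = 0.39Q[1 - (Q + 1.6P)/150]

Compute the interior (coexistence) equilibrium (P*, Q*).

Setting both brackets to zero gives the nullclines P + 0.51Q = 83 and 1.6P + Q = 150.
Substituting Q = 150 - 1.6P into the first: P(1 - 0.51·1.6) = 83 - 0.51·150.
So P* = 6.5/0.184 = 35.3, and then Q* = 150 - 1.6·35.3 = 93.5.

P* ≈ 35.3, Q* ≈ 93.5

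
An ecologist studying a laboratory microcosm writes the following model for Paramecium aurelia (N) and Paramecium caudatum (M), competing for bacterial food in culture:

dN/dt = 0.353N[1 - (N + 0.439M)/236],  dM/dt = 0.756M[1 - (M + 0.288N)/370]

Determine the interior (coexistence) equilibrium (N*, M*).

N* ≈ 84.2, M* ≈ 346

Setting both brackets to zero gives the nullclines N + 0.439M = 236 and 0.288N + M = 370.
Substituting M = 370 - 0.288N into the first: N(1 - 0.439·0.288) = 236 - 0.439·370.
So N* = 73.6/0.874 = 84.2, and then M* = 370 - 0.288·84.2 = 346.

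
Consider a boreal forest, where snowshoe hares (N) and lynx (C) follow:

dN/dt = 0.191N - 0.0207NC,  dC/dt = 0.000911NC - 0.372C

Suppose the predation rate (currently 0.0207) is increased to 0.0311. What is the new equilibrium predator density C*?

At the interior fixed point, setting dN/dt = 0 with N > 0 fixes C* = (prey growth rate)/(NC coefficient) — independent of the other coefficients.
With the change, C* = 0.191/0.0311 = 6.14; it falls from 9.23.

C* ≈ 6.14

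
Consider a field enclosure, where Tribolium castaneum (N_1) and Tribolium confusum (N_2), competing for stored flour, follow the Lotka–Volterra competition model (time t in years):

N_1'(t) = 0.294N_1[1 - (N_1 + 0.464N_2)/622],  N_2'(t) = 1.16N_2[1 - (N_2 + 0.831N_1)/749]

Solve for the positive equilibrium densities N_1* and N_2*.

N_1* ≈ 447, N_2* ≈ 378

Setting both brackets to zero gives the nullclines N_1 + 0.464N_2 = 622 and 0.831N_1 + N_2 = 749.
Substituting N_2 = 749 - 0.831N_1 into the first: N_1(1 - 0.464·0.831) = 622 - 0.464·749.
So N_1* = 274/0.614 = 447, and then N_2* = 749 - 0.831·447 = 378.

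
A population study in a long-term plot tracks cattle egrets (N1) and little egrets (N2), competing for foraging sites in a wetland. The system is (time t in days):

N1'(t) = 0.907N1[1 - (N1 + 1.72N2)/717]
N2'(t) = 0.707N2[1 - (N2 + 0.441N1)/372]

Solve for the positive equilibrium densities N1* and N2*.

Setting both brackets to zero gives the nullclines N1 + 1.72N2 = 717 and 0.441N1 + N2 = 372.
Substituting N2 = 372 - 0.441N1 into the first: N1(1 - 1.72·0.441) = 717 - 1.72·372.
So N1* = 77.2/0.241 = 320, and then N2* = 372 - 0.441·320 = 231.

N1* ≈ 320, N2* ≈ 231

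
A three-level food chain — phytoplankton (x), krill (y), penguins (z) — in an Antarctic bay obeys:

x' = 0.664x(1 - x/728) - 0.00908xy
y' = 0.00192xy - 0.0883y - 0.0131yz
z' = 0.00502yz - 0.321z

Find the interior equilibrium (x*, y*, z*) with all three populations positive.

From dz/dt = 0: 0.00502y* = 0.321, so y* = 63.9.
From dx/dt = 0: 0.664(1 - x*/728) = 0.00908·63.9, giving x* = 728·(1 - 0.874) = 91.4.
From dy/dt = 0: 0.00192·91.4 - 0.0883 = 0.0131z*, so z* = 0.0872/0.0131 = 6.66.

x* ≈ 91.4, y* ≈ 63.9, z* ≈ 6.66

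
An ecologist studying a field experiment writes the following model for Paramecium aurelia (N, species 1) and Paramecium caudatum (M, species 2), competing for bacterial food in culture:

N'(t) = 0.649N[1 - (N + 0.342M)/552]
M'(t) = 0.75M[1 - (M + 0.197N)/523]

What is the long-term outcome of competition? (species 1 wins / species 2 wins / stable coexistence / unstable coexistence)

stable coexistence

Compare the nullcline intercepts: K1/α12 = 552/0.342 = 1610 > K2 = 523; K2/α21 = 523/0.197 = 2650 > K1 = 552.
Since both inequalities hold, each species can invade when rare, so the interior equilibrium is stable.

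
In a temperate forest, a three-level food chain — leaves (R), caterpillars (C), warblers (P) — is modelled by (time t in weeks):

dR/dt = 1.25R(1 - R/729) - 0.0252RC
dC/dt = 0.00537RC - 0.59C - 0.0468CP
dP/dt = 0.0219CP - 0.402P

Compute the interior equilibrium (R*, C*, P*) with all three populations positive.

From dP/dt = 0: 0.0219C* = 0.402, so C* = 18.4.
From dR/dt = 0: 1.25(1 - R*/729) = 0.0252·18.4, giving R* = 729·(1 - 0.37) = 459.
From dC/dt = 0: 0.00537·459 - 0.59 = 0.0468P*, so P* = 1.88/0.0468 = 40.1.

R* ≈ 459, C* ≈ 18.4, P* ≈ 40.1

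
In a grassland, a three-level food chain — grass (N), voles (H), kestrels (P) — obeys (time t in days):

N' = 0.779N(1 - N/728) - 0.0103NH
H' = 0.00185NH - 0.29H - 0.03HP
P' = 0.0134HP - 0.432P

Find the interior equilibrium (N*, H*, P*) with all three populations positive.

N* ≈ 418, H* ≈ 32.2, P* ≈ 16.1

From dP/dt = 0: 0.0134H* = 0.432, so H* = 32.2.
From dN/dt = 0: 0.779(1 - N*/728) = 0.0103·32.2, giving N* = 728·(1 - 0.426) = 418.
From dH/dt = 0: 0.00185·418 - 0.29 = 0.03P*, so P* = 0.483/0.03 = 16.1.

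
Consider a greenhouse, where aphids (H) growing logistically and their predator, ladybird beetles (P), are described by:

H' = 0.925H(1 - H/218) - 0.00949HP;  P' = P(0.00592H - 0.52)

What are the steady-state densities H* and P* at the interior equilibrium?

H* ≈ 87.8, P* ≈ 58.2

From dP/dt = 0 with P > 0: 0.00592H* = 0.52, so H* = 87.8.
Substitute into dH/dt = 0: 0.925(1 - 87.8/218) = 0.00949P*.
The bracket is 0.597, giving P* = 0.552/0.00949 = 58.2.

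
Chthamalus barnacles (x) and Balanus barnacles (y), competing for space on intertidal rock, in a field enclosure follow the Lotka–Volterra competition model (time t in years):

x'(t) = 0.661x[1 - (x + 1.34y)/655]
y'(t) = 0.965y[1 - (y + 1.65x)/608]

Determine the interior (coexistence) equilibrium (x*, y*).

Setting both brackets to zero gives the nullclines x + 1.34y = 655 and 1.65x + y = 608.
Substituting y = 608 - 1.65x into the first: x(1 - 1.34·1.65) = 655 - 1.34·608.
So x* = -160/-1.21 = 132, and then y* = 608 - 1.65·132 = 390.

x* ≈ 132, y* ≈ 390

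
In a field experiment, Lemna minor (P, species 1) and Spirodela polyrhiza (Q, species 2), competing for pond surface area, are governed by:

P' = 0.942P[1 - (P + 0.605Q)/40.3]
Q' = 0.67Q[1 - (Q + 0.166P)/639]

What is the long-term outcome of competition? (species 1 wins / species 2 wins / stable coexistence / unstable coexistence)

species 2 excludes species 1

Compare the nullcline intercepts: K1/α12 = 40.3/0.605 = 66.6 < K2 = 639; K2/α21 = 639/0.166 = 3850 > K1 = 40.3.
Since the inequalities point opposite ways, species 2 can invade but species 1 cannot.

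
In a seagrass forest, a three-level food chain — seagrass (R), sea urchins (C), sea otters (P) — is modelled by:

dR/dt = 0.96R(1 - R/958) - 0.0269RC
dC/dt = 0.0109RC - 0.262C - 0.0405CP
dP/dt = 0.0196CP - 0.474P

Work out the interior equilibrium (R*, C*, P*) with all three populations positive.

R* ≈ 309, C* ≈ 24.2, P* ≈ 76.6

From dP/dt = 0: 0.0196C* = 0.474, so C* = 24.2.
From dR/dt = 0: 0.96(1 - R*/958) = 0.0269·24.2, giving R* = 958·(1 - 0.678) = 309.
From dC/dt = 0: 0.0109·309 - 0.262 = 0.0405P*, so P* = 3.1/0.0405 = 76.6.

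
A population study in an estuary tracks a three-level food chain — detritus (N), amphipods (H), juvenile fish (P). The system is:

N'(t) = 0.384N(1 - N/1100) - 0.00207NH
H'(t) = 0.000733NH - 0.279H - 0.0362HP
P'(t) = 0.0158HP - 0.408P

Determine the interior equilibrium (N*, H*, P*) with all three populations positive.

From dP/dt = 0: 0.0158H* = 0.408, so H* = 25.8.
From dN/dt = 0: 0.384(1 - N*/1100) = 0.00207·25.8, giving N* = 1100·(1 - 0.139) = 947.
From dH/dt = 0: 0.000733·947 - 0.279 = 0.0362P*, so P* = 0.415/0.0362 = 11.5.

N* ≈ 947, H* ≈ 25.8, P* ≈ 11.5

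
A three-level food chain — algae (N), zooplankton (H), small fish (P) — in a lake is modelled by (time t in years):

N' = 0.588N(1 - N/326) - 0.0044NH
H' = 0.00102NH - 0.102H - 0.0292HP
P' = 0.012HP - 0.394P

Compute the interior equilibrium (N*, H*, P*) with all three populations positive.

N* ≈ 246, H* ≈ 32.8, P* ≈ 5.1

From dP/dt = 0: 0.012H* = 0.394, so H* = 32.8.
From dN/dt = 0: 0.588(1 - N*/326) = 0.0044·32.8, giving N* = 326·(1 - 0.246) = 246.
From dH/dt = 0: 0.00102·246 - 0.102 = 0.0292P*, so P* = 0.149/0.0292 = 5.1.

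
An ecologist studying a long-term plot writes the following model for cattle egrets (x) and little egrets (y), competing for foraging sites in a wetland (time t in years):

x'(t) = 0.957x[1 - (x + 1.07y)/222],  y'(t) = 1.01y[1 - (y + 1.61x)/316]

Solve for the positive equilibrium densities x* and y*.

Setting both brackets to zero gives the nullclines x + 1.07y = 222 and 1.61x + y = 316.
Substituting y = 316 - 1.61x into the first: x(1 - 1.07·1.61) = 222 - 1.07·316.
So x* = -116/-0.723 = 161, and then y* = 316 - 1.61·161 = 57.3.

x* ≈ 161, y* ≈ 57.3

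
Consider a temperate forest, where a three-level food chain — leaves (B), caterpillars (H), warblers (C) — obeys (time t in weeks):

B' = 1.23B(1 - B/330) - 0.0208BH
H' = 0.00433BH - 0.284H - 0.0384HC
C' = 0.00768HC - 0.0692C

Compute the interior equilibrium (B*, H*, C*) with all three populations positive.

B* ≈ 280, H* ≈ 9.01, C* ≈ 24.1

From dC/dt = 0: 0.00768H* = 0.0692, so H* = 9.01.
From dB/dt = 0: 1.23(1 - B*/330) = 0.0208·9.01, giving B* = 330·(1 - 0.152) = 280.
From dH/dt = 0: 0.00433·280 - 0.284 = 0.0384C*, so C* = 0.927/0.0384 = 24.1.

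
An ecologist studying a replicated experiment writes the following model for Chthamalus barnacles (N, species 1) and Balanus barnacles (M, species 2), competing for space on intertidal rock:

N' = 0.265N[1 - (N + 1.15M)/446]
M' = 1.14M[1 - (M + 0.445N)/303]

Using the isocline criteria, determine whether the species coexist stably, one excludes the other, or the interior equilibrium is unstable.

stable coexistence

Compare the nullcline intercepts: K1/α12 = 446/1.15 = 388 > K2 = 303; K2/α21 = 303/0.445 = 681 > K1 = 446.
Since both inequalities hold, each species can invade when rare, so the interior equilibrium is stable.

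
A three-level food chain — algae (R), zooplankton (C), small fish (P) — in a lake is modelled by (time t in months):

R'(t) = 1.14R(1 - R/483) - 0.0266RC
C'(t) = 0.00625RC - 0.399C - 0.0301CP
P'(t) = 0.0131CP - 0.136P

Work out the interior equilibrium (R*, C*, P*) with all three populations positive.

From dP/dt = 0: 0.0131C* = 0.136, so C* = 10.4.
From dR/dt = 0: 1.14(1 - R*/483) = 0.0266·10.4, giving R* = 483·(1 - 0.242) = 366.
From dC/dt = 0: 0.00625·366 - 0.399 = 0.0301P*, so P* = 1.89/0.0301 = 62.7.

R* ≈ 366, C* ≈ 10.4, P* ≈ 62.7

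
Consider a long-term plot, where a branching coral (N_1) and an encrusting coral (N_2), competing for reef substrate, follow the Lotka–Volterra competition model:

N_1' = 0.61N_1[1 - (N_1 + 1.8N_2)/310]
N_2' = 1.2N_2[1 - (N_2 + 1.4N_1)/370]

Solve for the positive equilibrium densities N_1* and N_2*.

N_1* ≈ 234, N_2* ≈ 42.1

Setting both brackets to zero gives the nullclines N_1 + 1.8N_2 = 310 and 1.4N_1 + N_2 = 370.
Substituting N_2 = 370 - 1.4N_1 into the first: N_1(1 - 1.8·1.4) = 310 - 1.8·370.
So N_1* = -356/-1.52 = 234, and then N_2* = 370 - 1.4·234 = 42.1.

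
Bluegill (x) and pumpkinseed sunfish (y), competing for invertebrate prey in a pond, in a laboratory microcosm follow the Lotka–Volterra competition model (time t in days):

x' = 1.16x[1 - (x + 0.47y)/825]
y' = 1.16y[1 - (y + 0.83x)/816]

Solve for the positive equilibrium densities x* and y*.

x* ≈ 724, y* ≈ 215

Setting both brackets to zero gives the nullclines x + 0.47y = 825 and 0.83x + y = 816.
Substituting y = 816 - 0.83x into the first: x(1 - 0.47·0.83) = 825 - 0.47·816.
So x* = 441/0.61 = 724, and then y* = 816 - 0.83·724 = 215.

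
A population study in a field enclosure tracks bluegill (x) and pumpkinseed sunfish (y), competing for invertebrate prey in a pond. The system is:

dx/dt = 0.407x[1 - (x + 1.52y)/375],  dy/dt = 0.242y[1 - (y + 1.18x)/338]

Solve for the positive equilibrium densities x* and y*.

Setting both brackets to zero gives the nullclines x + 1.52y = 375 and 1.18x + y = 338.
Substituting y = 338 - 1.18x into the first: x(1 - 1.52·1.18) = 375 - 1.52·338.
So x* = -139/-0.794 = 175, and then y* = 338 - 1.18·175 = 132.

x* ≈ 175, y* ≈ 132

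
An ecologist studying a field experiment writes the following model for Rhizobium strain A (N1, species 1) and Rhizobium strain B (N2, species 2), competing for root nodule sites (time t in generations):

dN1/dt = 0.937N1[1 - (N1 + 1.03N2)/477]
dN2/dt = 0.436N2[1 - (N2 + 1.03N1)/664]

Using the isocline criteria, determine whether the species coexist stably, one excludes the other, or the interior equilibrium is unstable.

species 2 excludes species 1

Compare the nullcline intercepts: K1/α12 = 477/1.03 = 463 < K2 = 664; K2/α21 = 664/1.03 = 645 > K1 = 477.
Since the inequalities point opposite ways, species 2 can invade but species 1 cannot.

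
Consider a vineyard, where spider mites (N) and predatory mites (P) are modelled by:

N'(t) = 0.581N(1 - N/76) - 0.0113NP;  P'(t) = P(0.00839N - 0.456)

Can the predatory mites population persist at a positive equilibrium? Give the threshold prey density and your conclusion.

The predator equation gives dP/dt > 0 only when N > 0.456/0.00839 = 54.4.
Without the predator, N → K = 76. Since 76 > 54.4, the predator can invade and persist.

Threshold N = 54.4; K > 54.4, so yes, the predator persists.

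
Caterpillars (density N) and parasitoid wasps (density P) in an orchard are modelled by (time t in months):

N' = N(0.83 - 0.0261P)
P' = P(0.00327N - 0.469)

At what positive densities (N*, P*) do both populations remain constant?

Set dP/dt = 0 with P > 0: 0.00327N - 0.469 = 0, so N* = 0.469/0.00327 = 143.
Set dN/dt = 0 with N > 0: 0.83 - 0.0261P = 0, so P* = 0.83/0.0261 = 31.8.

N* ≈ 143, P* ≈ 31.8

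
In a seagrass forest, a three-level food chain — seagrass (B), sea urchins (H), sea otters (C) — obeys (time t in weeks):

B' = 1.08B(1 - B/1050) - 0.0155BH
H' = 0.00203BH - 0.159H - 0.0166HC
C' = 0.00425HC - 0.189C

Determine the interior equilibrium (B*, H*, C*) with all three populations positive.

B* ≈ 380, H* ≈ 44.5, C* ≈ 36.9

From dC/dt = 0: 0.00425H* = 0.189, so H* = 44.5.
From dB/dt = 0: 1.08(1 - B*/1050) = 0.0155·44.5, giving B* = 1050·(1 - 0.638) = 380.
From dH/dt = 0: 0.00203·380 - 0.159 = 0.0166C*, so C* = 0.612/0.0166 = 36.9.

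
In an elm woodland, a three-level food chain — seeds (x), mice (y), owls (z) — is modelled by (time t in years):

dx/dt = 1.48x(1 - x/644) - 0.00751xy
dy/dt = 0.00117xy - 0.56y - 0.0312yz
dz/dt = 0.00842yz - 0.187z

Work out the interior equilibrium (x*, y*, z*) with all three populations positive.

x* ≈ 571, y* ≈ 22.2, z* ≈ 3.48

From dz/dt = 0: 0.00842y* = 0.187, so y* = 22.2.
From dx/dt = 0: 1.48(1 - x*/644) = 0.00751·22.2, giving x* = 644·(1 - 0.113) = 571.
From dy/dt = 0: 0.00117·571 - 0.56 = 0.0312z*, so z* = 0.109/0.0312 = 3.48.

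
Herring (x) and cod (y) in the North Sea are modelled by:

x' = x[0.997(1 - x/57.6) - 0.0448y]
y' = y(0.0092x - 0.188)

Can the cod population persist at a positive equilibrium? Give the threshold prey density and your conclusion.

The predator equation gives dy/dt > 0 only when x > 0.188/0.0092 = 20.4.
Without the predator, x → K = 57.6. Since 57.6 > 20.4, the predator can invade and persist.

Threshold x = 20.4; K > 20.4, so yes, the predator persists.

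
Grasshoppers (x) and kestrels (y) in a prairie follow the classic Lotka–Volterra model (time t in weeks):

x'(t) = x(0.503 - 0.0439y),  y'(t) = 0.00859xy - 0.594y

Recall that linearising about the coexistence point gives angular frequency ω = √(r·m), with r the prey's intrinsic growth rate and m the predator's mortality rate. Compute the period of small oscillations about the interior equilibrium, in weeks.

Here r = 0.503 and m = 0.594, so r·m = 0.299.
ω = √0.299 = 0.547 per week, hence T = 2π/ω ≈ 11.5 weeks.

T ≈ 11.5 weeks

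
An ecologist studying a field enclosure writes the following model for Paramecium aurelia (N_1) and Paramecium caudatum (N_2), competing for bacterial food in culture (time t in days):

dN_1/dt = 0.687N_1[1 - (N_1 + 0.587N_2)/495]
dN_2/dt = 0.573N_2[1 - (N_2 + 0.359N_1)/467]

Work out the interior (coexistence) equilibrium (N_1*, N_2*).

N_1* ≈ 280, N_2* ≈ 367

Setting both brackets to zero gives the nullclines N_1 + 0.587N_2 = 495 and 0.359N_1 + N_2 = 467.
Substituting N_2 = 467 - 0.359N_1 into the first: N_1(1 - 0.587·0.359) = 495 - 0.587·467.
So N_1* = 221/0.789 = 280, and then N_2* = 467 - 0.359·280 = 367.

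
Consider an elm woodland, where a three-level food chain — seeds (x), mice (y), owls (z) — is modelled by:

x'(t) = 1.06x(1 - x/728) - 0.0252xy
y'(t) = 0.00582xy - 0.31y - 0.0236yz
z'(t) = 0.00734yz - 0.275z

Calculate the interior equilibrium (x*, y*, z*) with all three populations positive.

From dz/dt = 0: 0.00734y* = 0.275, so y* = 37.5.
From dx/dt = 0: 1.06(1 - x*/728) = 0.0252·37.5, giving x* = 728·(1 - 0.891) = 79.6.
From dy/dt = 0: 0.00582·79.6 - 0.31 = 0.0236z*, so z* = 0.153/0.0236 = 6.49.

x* ≈ 79.6, y* ≈ 37.5, z* ≈ 6.49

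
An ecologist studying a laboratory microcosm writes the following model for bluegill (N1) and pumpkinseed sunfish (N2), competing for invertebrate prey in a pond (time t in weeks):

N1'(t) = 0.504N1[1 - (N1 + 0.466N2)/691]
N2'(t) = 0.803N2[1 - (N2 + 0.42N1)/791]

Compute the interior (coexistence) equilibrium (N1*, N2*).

N1* ≈ 401, N2* ≈ 623

Setting both brackets to zero gives the nullclines N1 + 0.466N2 = 691 and 0.42N1 + N2 = 791.
Substituting N2 = 791 - 0.42N1 into the first: N1(1 - 0.466·0.42) = 691 - 0.466·791.
So N1* = 322/0.804 = 401, and then N2* = 791 - 0.42·401 = 623.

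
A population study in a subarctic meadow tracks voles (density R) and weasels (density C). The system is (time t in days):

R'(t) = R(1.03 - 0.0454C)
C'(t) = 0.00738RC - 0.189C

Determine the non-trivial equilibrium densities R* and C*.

R* ≈ 25.6, C* ≈ 22.7

Set dC/dt = 0 with C > 0: 0.00738R - 0.189 = 0, so R* = 0.189/0.00738 = 25.6.
Set dR/dt = 0 with R > 0: 1.03 - 0.0454C = 0, so C* = 1.03/0.0454 = 22.7.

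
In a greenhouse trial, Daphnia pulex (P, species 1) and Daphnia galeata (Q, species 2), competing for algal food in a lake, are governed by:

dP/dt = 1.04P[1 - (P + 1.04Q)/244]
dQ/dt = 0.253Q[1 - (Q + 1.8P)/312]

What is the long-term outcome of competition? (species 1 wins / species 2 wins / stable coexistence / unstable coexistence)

unstable coexistence (outcome depends on initial conditions)

Compare the nullcline intercepts: K1/α12 = 244/1.04 = 235 < K2 = 312; K2/α21 = 312/1.8 = 173 < K1 = 244.
Since both are reversed, neither can invade when rare; the interior point is a saddle.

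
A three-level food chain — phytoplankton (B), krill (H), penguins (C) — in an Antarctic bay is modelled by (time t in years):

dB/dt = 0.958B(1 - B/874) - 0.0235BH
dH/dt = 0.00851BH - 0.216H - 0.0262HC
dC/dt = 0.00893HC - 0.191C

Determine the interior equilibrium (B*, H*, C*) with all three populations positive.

From dC/dt = 0: 0.00893H* = 0.191, so H* = 21.4.
From dB/dt = 0: 0.958(1 - B*/874) = 0.0235·21.4, giving B* = 874·(1 - 0.525) = 415.
From dH/dt = 0: 0.00851·415 - 0.216 = 0.0262C*, so C* = 3.32/0.0262 = 127.

B* ≈ 415, H* ≈ 21.4, C* ≈ 127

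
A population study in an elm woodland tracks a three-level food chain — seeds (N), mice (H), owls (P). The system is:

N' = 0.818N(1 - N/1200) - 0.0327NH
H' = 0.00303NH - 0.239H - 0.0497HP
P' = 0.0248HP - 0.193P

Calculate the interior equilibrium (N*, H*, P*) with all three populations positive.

From dP/dt = 0: 0.0248H* = 0.193, so H* = 7.78.
From dN/dt = 0: 0.818(1 - N*/1200) = 0.0327·7.78, giving N* = 1200·(1 - 0.311) = 827.
From dH/dt = 0: 0.00303·827 - 0.239 = 0.0497P*, so P* = 2.27/0.0497 = 45.6.

N* ≈ 827, H* ≈ 7.78, P* ≈ 45.6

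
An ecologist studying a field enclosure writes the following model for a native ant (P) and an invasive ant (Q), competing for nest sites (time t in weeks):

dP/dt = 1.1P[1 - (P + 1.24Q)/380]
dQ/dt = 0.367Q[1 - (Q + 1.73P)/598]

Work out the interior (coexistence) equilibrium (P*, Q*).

Setting both brackets to zero gives the nullclines P + 1.24Q = 380 and 1.73P + Q = 598.
Substituting Q = 598 - 1.73P into the first: P(1 - 1.24·1.73) = 380 - 1.24·598.
So P* = -362/-1.15 = 316, and then Q* = 598 - 1.73·316 = 51.9.

P* ≈ 316, Q* ≈ 51.9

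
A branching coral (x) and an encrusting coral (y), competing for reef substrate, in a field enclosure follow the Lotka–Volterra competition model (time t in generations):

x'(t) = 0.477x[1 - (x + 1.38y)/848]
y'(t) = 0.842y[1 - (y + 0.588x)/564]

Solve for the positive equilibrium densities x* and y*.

x* ≈ 370, y* ≈ 347

Setting both brackets to zero gives the nullclines x + 1.38y = 848 and 0.588x + y = 564.
Substituting y = 564 - 0.588x into the first: x(1 - 1.38·0.588) = 848 - 1.38·564.
So x* = 69.7/0.189 = 370, and then y* = 564 - 0.588·370 = 347.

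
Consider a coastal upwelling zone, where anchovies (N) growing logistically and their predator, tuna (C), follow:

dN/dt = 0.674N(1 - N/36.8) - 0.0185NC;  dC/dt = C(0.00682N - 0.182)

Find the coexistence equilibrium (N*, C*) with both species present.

From dC/dt = 0 with C > 0: 0.00682N* = 0.182, so N* = 26.7.
Substitute into dN/dt = 0: 0.674(1 - 26.7/36.8) = 0.0185C*.
The bracket is 0.275, giving C* = 0.185/0.0185 = 10.

N* ≈ 26.7, C* ≈ 10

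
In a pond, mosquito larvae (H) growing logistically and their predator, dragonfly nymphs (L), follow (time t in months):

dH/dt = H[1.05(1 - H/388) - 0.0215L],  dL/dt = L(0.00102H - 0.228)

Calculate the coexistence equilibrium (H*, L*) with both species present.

From dL/dt = 0 with L > 0: 0.00102H* = 0.228, so H* = 224.
Substitute into dH/dt = 0: 1.05(1 - 224/388) = 0.0215L*.
The bracket is 0.424, giving L* = 0.445/0.0215 = 20.7.

H* ≈ 224, L* ≈ 20.7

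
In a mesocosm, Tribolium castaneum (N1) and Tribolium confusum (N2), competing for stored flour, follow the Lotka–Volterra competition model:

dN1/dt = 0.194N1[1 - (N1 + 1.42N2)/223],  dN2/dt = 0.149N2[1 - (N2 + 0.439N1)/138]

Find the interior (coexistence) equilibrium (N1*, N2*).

Setting both brackets to zero gives the nullclines N1 + 1.42N2 = 223 and 0.439N1 + N2 = 138.
Substituting N2 = 138 - 0.439N1 into the first: N1(1 - 1.42·0.439) = 223 - 1.42·138.
So N1* = 27/0.377 = 71.8, and then N2* = 138 - 0.439·71.8 = 106.

N1* ≈ 71.8, N2* ≈ 106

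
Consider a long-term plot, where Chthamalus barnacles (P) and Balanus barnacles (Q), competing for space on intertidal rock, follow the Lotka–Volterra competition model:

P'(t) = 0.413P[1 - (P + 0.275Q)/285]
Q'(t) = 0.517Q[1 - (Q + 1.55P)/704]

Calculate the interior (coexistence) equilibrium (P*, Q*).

Setting both brackets to zero gives the nullclines P + 0.275Q = 285 and 1.55P + Q = 704.
Substituting Q = 704 - 1.55P into the first: P(1 - 0.275·1.55) = 285 - 0.275·704.
So P* = 91.4/0.574 = 159, and then Q* = 704 - 1.55·159 = 457.

P* ≈ 159, Q* ≈ 457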